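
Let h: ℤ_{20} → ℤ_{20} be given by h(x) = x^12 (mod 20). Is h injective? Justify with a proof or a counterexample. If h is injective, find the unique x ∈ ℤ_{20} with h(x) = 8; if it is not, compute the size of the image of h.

h(1) = 1^12 = 1.
h(3): Repeated squaring mod 20: 3^1 ≡ 3, 3^2 ≡ 3² = 9, 3^4 ≡ 9² = 81 ≡ 1, 3^8 ≡ 1² = 1. Since 12 = 8 + 4, 3^12 ≡ 1·1: 1·1 = 1. So 3^12 ≡ 1 (mod 20).
So h(1) = h(3) = 1 while 1 ≠ 3, therefore h is not injective.
Since h is not injective, we determine |image(h)|. Computing x^12 mod 20 for each x (by repeated squaring, reducing mod 20 at every step), the values h(0), h(1), …, h(19) are: 0, 1, 16, 1, 16, 5, 16, 1, 16, 1, 0, 1, 16, 1, 16, 5, 16, 1, 16, 1.
The distinct values are {0, 1, 5, 16}; there are 4 of them.

4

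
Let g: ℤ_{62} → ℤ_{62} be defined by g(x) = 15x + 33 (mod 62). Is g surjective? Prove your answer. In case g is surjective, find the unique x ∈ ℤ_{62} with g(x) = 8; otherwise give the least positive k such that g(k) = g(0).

By definition, g is surjective if every y in the codomain equals g(x) for some x in the domain.
Since gcd(15, 62) = 1, 15 is invertible modulo 62. Euclid's algorithm: 62 = 4·15 + 2, 15 = 7·2 + 1; back-substituting gives 1 = 29·15 − 7·62, so 15⁻¹ ≡ 29 (mod 62).
For any y ∈ ℤ_{62}, x = 29(y − 33) mod 62 satisfies g(x) = 15·29(y − 33) + 33 ≡ y (since 15·29 ≡ 1 mod 62). So every y has a preimage.
Thus g is surjective.
Since g is surjective, we find g⁻¹(8): we need 15x ≡ 8 − 33 ≡ 37 (mod 62). Using 15⁻¹ = 29: x ≡ 29·37 = 1073 = 17·62 + 19, so x = 19.
Check: g(19) = 15·19 + 33 = 318 = 5·62 + 8 ≡ 8 (mod 62).

19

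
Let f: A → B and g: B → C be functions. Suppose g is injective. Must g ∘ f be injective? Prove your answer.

No. Take A = {1, 2}, B = C = {1, 2, 3, 4}, f(1) = f(2) = 1, and g = identity (injective).
Then (g ∘ f)(1) = (g ∘ f)(2) = 1 with 1 ≠ 2, so g ∘ f is not injective.

not injective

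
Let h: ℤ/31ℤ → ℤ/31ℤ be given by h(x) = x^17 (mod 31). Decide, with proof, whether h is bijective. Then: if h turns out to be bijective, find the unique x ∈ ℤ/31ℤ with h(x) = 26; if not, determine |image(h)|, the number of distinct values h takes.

Since 31 is prime, the nonzero elements of ℤ/31ℤ form a cyclic group of order 30.
As gcd(17, 30) = 1, raising to the 17th power is a bijection on this group: if s^17 ≡ t^17 then (st^{−1})^17 = 1, and the only element of order dividing gcd(17, 30) = 1 is 1, so s = t.
With h(0) = 0 this makes h injective on all of ℤ/31ℤ, hence bijective (finite equal-size domain and codomain). In particular h is bijective.
Since h is bijective, we find the preimage of 26. The inverse of x ↦ x^17 on (ℤ/31ℤ)^× is x ↦ x^23, because 17·23 = 391 = 13·30 + 1 ≡ 1 (mod 30) and x^{30} = 1 for x ≠ 0 (Fermat). So h⁻¹(26) = 26^23 mod 31.
Repeated squaring mod 31: 26^1 ≡ 26, 26^2 ≡ 26² = 676 ≡ 25, 26^4 ≡ 25² = 625 ≡ 5, 26^8 ≡ 5² = 25, 26^16 ≡ 25² = 625 ≡ 5. Since 23 = 16 + 4 + 2 + 1, 26^23 ≡ 5·5·25·26: 5·5 = 25, then 25·25 = 625 ≡ 5, then 5·26 = 130 ≡ 6. So 26^23 ≡ 6 (mod 31).
Hence h⁻¹(26) = 6.

6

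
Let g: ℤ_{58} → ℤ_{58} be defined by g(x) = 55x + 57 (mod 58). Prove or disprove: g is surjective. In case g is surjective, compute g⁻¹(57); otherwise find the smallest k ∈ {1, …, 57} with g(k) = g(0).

0

Recall that surjectivity means every element of the codomain has a preimage under g.
Since gcd(55, 58) = 1, 55 is invertible modulo 58. Euclid's algorithm: 58 = 1·55 + 3, 55 = 18·3 + 1; back-substituting gives 1 = 19·55 − 18·58, so 55⁻¹ ≡ 19 (mod 58).
For any y ∈ ℤ_{58}, x = 19(y − 57) mod 58 satisfies g(x) = 55·19(y − 57) + 57 ≡ y (since 55·19 ≡ 1 mod 58). So every y has a preimage.
Therefore g is surjective.
Since g is surjective, we compute g⁻¹(57): solve 55x + 57 ≡ 57 (mod 58), i.e. 55x ≡ 0 (mod 58).
Multiplying by 55⁻¹ = 19 gives x ≡ 19·0 = 0 ≡ 0 (mod 58).
Check: g(0) = 55·0 + 57 = 57 ≡ 57 (mod 58).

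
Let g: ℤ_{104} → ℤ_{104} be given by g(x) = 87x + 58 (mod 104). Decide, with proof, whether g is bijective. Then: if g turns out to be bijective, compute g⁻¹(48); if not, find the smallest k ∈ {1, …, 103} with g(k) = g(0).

74

By definition, g is injective when g(a) = g(b) forces a = b.
If g(a) = g(b), then 87a ≡ 87b (mod 104). Because gcd(87, 104) = 1, we may cancel 87 to get a ≡ b (mod 104).
We now compute 87⁻¹ mod 104 explicitly. Euclid's algorithm: 104 = 1·87 + 17, 87 = 5·17 + 2, 17 = 8·2 + 1; back-substituting gives 1 = 55·87 − 46·104, so 87⁻¹ ≡ 55 (mod 104).
Then y ↦ 55(y − 58) is a two-sided inverse to g, so every y ∈ ℤ_{104} has a preimage.
Therefore g is bijective.
Since g is bijective, we find g⁻¹(48): we need 87x ≡ 48 − 58 ≡ 94 (mod 104). Using 87⁻¹ = 55: x ≡ 55·94 = 5170 = 49·104 + 74, so x = 74.
Check: g(74) = 87·74 + 58 = 6496 = 62·104 + 48 ≡ 48 (mod 104).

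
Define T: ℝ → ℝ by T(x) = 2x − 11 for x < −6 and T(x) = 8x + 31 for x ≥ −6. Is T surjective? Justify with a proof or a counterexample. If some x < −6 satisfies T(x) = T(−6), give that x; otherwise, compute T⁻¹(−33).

-11

Both pieces are strictly increasing (slopes 2 and 8), so each is injective on its own interval.
The left piece maps (−∞, −6) onto (−∞, −23); the right piece maps [−6, ∞) onto [−17, ∞).
The union (−∞, −23) ∪ [−17, ∞) omits the interval between −23 and −17; in particular −23 has no preimage. So T is not surjective.
Because the two images are disjoint, no x < −6 has T(x) = T(−6), so we compute T⁻¹(−33): −33 lies in (−∞, −23), so solve 2x − 11 = −33: x = (−33 + 11)/2 = −11.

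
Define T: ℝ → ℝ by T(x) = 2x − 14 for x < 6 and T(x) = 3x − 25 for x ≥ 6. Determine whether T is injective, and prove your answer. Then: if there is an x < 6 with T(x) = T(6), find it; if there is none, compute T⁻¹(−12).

Both pieces are strictly increasing (slopes 2 and 3), so each is injective on its own interval.
The left piece maps (−∞, 6) onto (−∞, −2); the right piece maps [6, ∞) onto [−7, ∞).
These images overlap. In particular T(6) = −7 (right piece), and solving 2x − 14 = −7 on the left piece gives x = 7/2 < 6.
So T(7/2) = T(6) with 7/2 ≠ 6, and T is not injective. This x = 7/2 is the requested value below 6.

7/2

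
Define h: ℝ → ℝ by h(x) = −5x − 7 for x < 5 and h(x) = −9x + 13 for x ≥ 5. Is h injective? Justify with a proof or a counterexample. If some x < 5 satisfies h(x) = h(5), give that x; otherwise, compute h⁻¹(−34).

47/9

Both pieces are strictly decreasing (slopes −5 and −9), so each is injective on its own interval.
The left piece maps (−∞, 5) onto (−32, ∞); the right piece maps [5, ∞) onto (−∞, −32].
These images are disjoint, so no value is attained by both pieces. Thus h is injective.
Because the two images are disjoint, no x < 5 has h(x) = h(5), so we compute h⁻¹(−34): −34 lies in (−∞, −32], so solve −9x + 13 = −34: x = (−34 − 13)/(−9) = 47/9.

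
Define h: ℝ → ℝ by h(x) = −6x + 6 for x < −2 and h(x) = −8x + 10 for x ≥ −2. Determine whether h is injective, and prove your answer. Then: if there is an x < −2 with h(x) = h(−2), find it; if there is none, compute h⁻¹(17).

-10/3

Both pieces are strictly decreasing (slopes −6 and −8), so each is injective on its own interval.
The left piece maps (−∞, −2) onto (18, ∞); the right piece maps [−2, ∞) onto (−∞, 26].
These images overlap. In particular h(−2) = 26 (right piece), and solving −6x + 6 = 26 on the left piece gives x = −10/3 < −2.
So h(−10/3) = h(−2) with −10/3 ≠ −2, and h is not injective. This x = −10/3 is the requested value below −2.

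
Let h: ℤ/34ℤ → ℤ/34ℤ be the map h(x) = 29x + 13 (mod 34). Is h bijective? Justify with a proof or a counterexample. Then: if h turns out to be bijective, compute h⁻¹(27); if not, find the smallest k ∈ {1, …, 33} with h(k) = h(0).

4

Recall that injectivity means: for all x_1, x_2 in the domain, h(x_1) = h(x_2) implies x_1 = x_2.
If h(x_1) = h(x_2), then 29x_1 ≡ 29x_2 (mod 34). Because gcd(29, 34) = 1, we may cancel 29 to get x_1 ≡ x_2 (mod 34).
We now compute 29⁻¹ mod 34 explicitly. Euclid's algorithm: 34 = 1·29 + 5, 29 = 5·5 + 4, 5 = 1·4 + 1; back-substituting gives 1 = 27·29 − 23·34, so 29⁻¹ ≡ 27 (mod 34).
Then y ↦ 27(y − 13) is a two-sided inverse to h, so every y ∈ ℤ/34ℤ has a preimage.
So h is bijective.
Since h is bijective, we find h⁻¹(27): we need 29x ≡ 27 − 13 ≡ 14 (mod 34). Using 29⁻¹ = 27: x ≡ 27·14 = 378 = 11·34 + 4, so x = 4.
Check: h(4) = 29·4 + 13 = 129 = 3·34 + 27 ≡ 27 (mod 34).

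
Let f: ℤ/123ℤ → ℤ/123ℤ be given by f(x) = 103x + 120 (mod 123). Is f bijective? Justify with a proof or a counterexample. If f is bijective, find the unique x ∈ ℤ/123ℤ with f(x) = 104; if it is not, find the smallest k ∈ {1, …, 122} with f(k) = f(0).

Recall: f is injective when f(u) = f(v) forces u = v.
If f(u) = f(v), then 103u ≡ 103v (mod 123). Because gcd(103, 123) = 1, we may cancel 103 to get u ≡ v (mod 123).
We now compute 103⁻¹ mod 123 explicitly. Euclid's algorithm: 123 = 1·103 + 20, 103 = 5·20 + 3, 20 = 6·3 + 2, 3 = 1·2 + 1; back-substituting gives 1 = 43·103 − 36·123, so 103⁻¹ ≡ 43 (mod 123).
Then y ↦ 43(y − 120) is a two-sided inverse to f, so every y ∈ ℤ/123ℤ has a preimage.
Hence f is bijective.
Since f is bijective, we compute f⁻¹(104): solve 103x + 120 ≡ 104 (mod 123), i.e. 103x ≡ 107 (mod 123).
Multiplying by 103⁻¹ = 43 gives x ≡ 43·107 = 4601 = 37·123 + 50 ≡ 50 (mod 123).
Check: f(50) = 103·50 + 120 = 5270 = 42·123 + 104 ≡ 104 (mod 123).

50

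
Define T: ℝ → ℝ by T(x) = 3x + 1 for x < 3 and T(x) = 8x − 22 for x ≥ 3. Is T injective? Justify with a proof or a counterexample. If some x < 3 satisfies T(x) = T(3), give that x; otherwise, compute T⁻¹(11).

Both pieces are strictly increasing (slopes 3 and 8), so each is injective on its own interval.
The left piece maps (−∞, 3) onto (−∞, 10); the right piece maps [3, ∞) onto [2, ∞).
These images overlap. In particular T(3) = 2 (right piece), and solving 3x + 1 = 2 on the left piece gives x = 1/3 < 3.
So T(1/3) = T(3) with 1/3 ≠ 3, and T is not injective. This x = 1/3 is the requested value below 3.

1/3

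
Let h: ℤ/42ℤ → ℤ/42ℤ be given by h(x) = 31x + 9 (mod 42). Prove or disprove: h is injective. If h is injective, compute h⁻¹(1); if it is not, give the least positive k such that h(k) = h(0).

Suppose h(x_1) = h(x_2) in ℤ/42ℤ. Then 31x_1 + 9 ≡ 31x_2 + 9 (mod 42), therefore 31(x_1 − x_2) ≡ 0 (mod 42).
Since gcd(31, 42) = 1, 31 is invertible modulo 42, thus x_1 − x_2 ≡ 0 (mod 42), i.e. x_1 = x_2.
Thus h is injective.
We now compute 31⁻¹ mod 42 explicitly. Euclid's algorithm: 42 = 1·31 + 11, 31 = 2·11 + 9, 11 = 1·9 + 2, 9 = 4·2 + 1; back-substituting gives 1 = 19·31 − 14·42, so 31⁻¹ ≡ 19 (mod 42).
Since h is injective, we find h⁻¹(1): we need 31x ≡ 1 − 9 ≡ 34 (mod 42). Using 31⁻¹ = 19: x ≡ 19·34 = 646 = 15·42 + 16, so x = 16.
Check: h(16) = 31·16 + 9 = 505 = 12·42 + 1 ≡ 1 (mod 42).

16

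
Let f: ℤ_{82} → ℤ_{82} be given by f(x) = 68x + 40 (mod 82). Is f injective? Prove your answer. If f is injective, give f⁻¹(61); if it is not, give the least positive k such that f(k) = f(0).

41

We have gcd(68, 82) = 2 > 1. Taking a = 0 and b = 41: f(0) = 40 and f(41) = 68·41 + 40 = 2828 ≡ 40 (mod 82).
So f(0) = f(41) while 0 ≠ 41, thus f is not injective.
Since f is not injective, we find the least positive k with f(k) = f(0): this means 68k ≡ 0 (mod 82), i.e. 82 ∣ 68k. Since gcd(68, 82) = 2, dividing through by 2 this holds exactly when 41 ∣ 34k, and as gcd(34, 41) = 1, exactly when 41 ∣ k.
The smallest positive such k is 41.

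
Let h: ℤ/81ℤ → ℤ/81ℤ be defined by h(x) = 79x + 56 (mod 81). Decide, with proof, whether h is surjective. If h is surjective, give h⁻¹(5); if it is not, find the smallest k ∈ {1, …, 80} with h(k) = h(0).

Since gcd(79, 81) = 1, 79 is invertible modulo 81. Euclid's algorithm: 81 = 1·79 + 2, 79 = 39·2 + 1; back-substituting gives 1 = 40·79 − 39·81, so 79⁻¹ ≡ 40 (mod 81).
Then y ↦ 40(y − 56) is a two-sided inverse to h, so every y ∈ ℤ/81ℤ has a preimage.
Therefore h is surjective.
Since h is surjective, we compute h⁻¹(5): solve 79x + 56 ≡ 5 (mod 81), i.e. 79x ≡ 30 (mod 81).
Multiplying by 79⁻¹ = 40 gives x ≡ 40·30 = 1200 = 14·81 + 66 ≡ 66 (mod 81).
Check: h(66) = 79·66 + 56 = 5270 = 65·81 + 5 ≡ 5 (mod 81).

66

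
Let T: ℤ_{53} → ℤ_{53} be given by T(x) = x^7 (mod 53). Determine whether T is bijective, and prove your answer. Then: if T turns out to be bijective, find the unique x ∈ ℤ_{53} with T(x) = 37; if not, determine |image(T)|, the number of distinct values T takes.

Since 53 is prime, the nonzero elements of ℤ_{53} form a cyclic group of order 52.
As gcd(7, 52) = 1, raising to the 7th power is a bijection on this group: if x_1^7 ≡ x_2^7 then (x_1x_2^{−1})^7 = 1, and the only element of order dividing gcd(7, 52) = 1 is 1, so x_1 = x_2.
With T(0) = 0 this makes T injective on all of ℤ_{53}, hence bijective (finite equal-size domain and codomain). In particular T is bijective.
Since T is bijective, we find the preimage of 37. The inverse of x ↦ x^7 on (ℤ_{53})^× is x ↦ x^15, because 7·15 = 105 = 2·52 + 1 ≡ 1 (mod 52) and x^{52} = 1 for x ≠ 0 (Fermat). So T⁻¹(37) = 37^15 mod 53.
Repeated squaring mod 53: 37^1 ≡ 37, 37^2 ≡ 37² = 1369 ≡ 44, 37^4 ≡ 44² = 1936 ≡ 28, 37^8 ≡ 28² = 784 ≡ 42. Since 15 = 8 + 4 + 2 + 1, 37^15 ≡ 42·28·44·37: 42·28 = 1176 ≡ 10, then 10·44 = 440 ≡ 16, then 16·37 = 592 ≡ 9. So 37^15 ≡ 9 (mod 53).
Hence T⁻¹(37) = 9.

9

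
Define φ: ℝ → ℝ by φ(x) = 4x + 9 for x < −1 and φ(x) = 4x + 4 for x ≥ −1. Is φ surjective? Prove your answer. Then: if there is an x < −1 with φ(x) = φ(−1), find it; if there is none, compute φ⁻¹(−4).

-9/4

Both pieces are strictly increasing (slopes 4 and 4), so each is injective on its own interval.
The left piece maps (−∞, −1) onto (−∞, 5); the right piece maps [−1, ∞) onto [0, ∞).
The union (−∞, 5) ∪ [0, ∞) covers ℝ, so φ is surjective.
For the follow-up: the images overlap, so an x < −1 with φ(x) = φ(−1) exists. φ(−1) = 0; solving 4x + 9 = 0 for x < −1 gives x = (0 − 9)/4 = −9/4.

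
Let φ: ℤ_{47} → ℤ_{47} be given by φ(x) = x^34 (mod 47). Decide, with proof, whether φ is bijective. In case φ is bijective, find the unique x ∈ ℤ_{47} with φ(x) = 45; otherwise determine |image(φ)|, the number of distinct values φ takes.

24

φ(23): Repeated squaring mod 47: 23^1 ≡ 23, 23^2 ≡ 23² = 529 ≡ 12, 23^4 ≡ 12² = 144 ≡ 3, 23^8 ≡ 3² = 9, 23^16 ≡ 9² = 81 ≡ 34, 23^32 ≡ 34² = 1156 ≡ 28. Since 34 = 32 + 2, 23^34 ≡ 28·12: 28·12 = 336 ≡ 7. So 23^34 ≡ 7 (mod 47).
φ(24): Repeated squaring mod 47: 24^1 ≡ 24, 24^2 ≡ 24² = 576 ≡ 12, 24^4 ≡ 12² = 144 ≡ 3, 24^8 ≡ 3² = 9, 24^16 ≡ 9² = 81 ≡ 34, 24^32 ≡ 34² = 1156 ≡ 28. Since 34 = 32 + 2, 24^34 ≡ 28·12: 28·12 = 336 ≡ 7. So 24^34 ≡ 7 (mod 47).
So φ(23) = φ(24) = 7 while 23 ≠ 24, hence φ is not injective, hence not bijective.
Since φ is not bijective, we determine |image(φ)|. Computing x^34 mod 47 for each x (by repeated squaring, reducing mod 47 at every step), the values φ(0), φ(1), …, φ(46) are: 0, 1, 27, 4, 24, 34, 14, 36, 37, 16, 25, 8, 2, 21, 32, 42, 12, 6, 9, 18, 17, 3, 28, 7, 7, 28, 3, 17, 18, 9, 6, 12, 42, 32, 21, 2, 8, 25, 16, 37, 36, 14, 34, 24, 4, 27, 1.
The distinct values are {0, 1, 2, 3, 4, 6, 7, 8, 9, 12, 14, 16, 17, 18, 21, 24, 25, 27, 28, 32, 34, 36, 37, 42}; there are 24 of them.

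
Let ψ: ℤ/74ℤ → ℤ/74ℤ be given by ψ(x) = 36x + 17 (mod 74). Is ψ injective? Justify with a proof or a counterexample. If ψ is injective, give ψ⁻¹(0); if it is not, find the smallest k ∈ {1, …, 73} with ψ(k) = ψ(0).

Recall that injectivity means: for all s, t in the domain, ψ(s) = ψ(t) implies s = t.
We have gcd(36, 74) = 2 > 1. Taking s = 0 and t = 37: ψ(0) = 17 and ψ(37) = 36·37 + 17 = 1349 ≡ 17 (mod 74).
So ψ(0) = ψ(37) while 0 ≠ 37, so ψ is not injective.
Since ψ is not injective, we find the least positive k with ψ(k) = ψ(0): this means 36k ≡ 0 (mod 74), i.e. 74 ∣ 36k. Since gcd(36, 74) = 2, dividing through by 2 this holds exactly when 37 ∣ 18k, and as gcd(18, 37) = 1, exactly when 37 ∣ k.
The smallest positive such k is 37.

37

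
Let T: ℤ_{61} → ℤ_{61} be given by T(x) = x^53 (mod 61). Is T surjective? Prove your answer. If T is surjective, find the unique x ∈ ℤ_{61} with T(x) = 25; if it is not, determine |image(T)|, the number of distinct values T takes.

15

Since 61 is prime, the nonzero elements of ℤ_{61} form a cyclic group of order 60.
As gcd(53, 60) = 1, raising to the 53rd power is a bijection on this group: if s^53 ≡ t^53 then (st^{−1})^53 = 1, and the only element of order dividing gcd(53, 60) = 1 is 1, so s = t.
With T(0) = 0 this makes T injective on all of ℤ_{61}, hence bijective (finite equal-size domain and codomain). In particular T is surjective.
Since T is surjective, we find the preimage of 25. The inverse of x ↦ x^53 on (ℤ_{61})^× is x ↦ x^17, because 53·17 = 901 = 15·60 + 1 ≡ 1 (mod 60) and x^{60} = 1 for x ≠ 0 (Fermat). So T⁻¹(25) = 25^17 mod 61.
Repeated squaring mod 61: 25^1 ≡ 25, 25^2 ≡ 25² = 625 ≡ 15, 25^4 ≡ 15² = 225 ≡ 42, 25^8 ≡ 42² = 1764 ≡ 56, 25^16 ≡ 56² = 3136 ≡ 25. Since 17 = 16 + 1, 25^17 ≡ 25·25: 25·25 = 625 ≡ 15. So 25^17 ≡ 15 (mod 61).
Hence T⁻¹(25) = 15.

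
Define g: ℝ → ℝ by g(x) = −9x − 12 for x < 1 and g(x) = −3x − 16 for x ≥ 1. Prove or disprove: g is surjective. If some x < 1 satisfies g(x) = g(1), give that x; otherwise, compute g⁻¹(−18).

Both pieces are strictly decreasing (slopes −9 and −3), so each is injective on its own interval.
The left piece maps (−∞, 1) onto (−21, ∞); the right piece maps [1, ∞) onto (−∞, −19].
The union (−21, ∞) ∪ (−∞, −19] covers ℝ, so g is surjective.
For the follow-up: the images overlap, so an x < 1 with g(x) = g(1) exists. g(1) = −19; solving −9x − 12 = −19 for x < 1 gives x = (−19 + 12)/(−9) = 7/9.

7/9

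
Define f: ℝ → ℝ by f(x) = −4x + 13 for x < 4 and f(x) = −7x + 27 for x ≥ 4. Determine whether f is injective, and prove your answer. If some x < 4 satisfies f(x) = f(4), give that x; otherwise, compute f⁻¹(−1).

Both pieces are strictly decreasing (slopes −4 and −7), so each is injective on its own interval.
The left piece maps (−∞, 4) onto (−3, ∞); the right piece maps [4, ∞) onto (−∞, −1].
These images overlap. In particular f(4) = −1 (right piece), and solving −4x + 13 = −1 on the left piece gives x = 7/2 < 4.
So f(7/2) = f(4) with 7/2 ≠ 4, and f is not injective. This x = 7/2 is the requested value below 4.

7/2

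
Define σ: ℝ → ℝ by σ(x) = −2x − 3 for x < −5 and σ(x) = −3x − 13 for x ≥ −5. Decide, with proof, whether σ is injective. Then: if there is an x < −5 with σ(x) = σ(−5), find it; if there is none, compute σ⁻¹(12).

Both pieces are strictly decreasing (slopes −2 and −3), so each is injective on its own interval.
The left piece maps (−∞, −5) onto (7, ∞); the right piece maps [−5, ∞) onto (−∞, 2].
These images are disjoint, so no value is attained by both pieces. Hence σ is injective.
Because the two images are disjoint, no x < −5 has σ(x) = σ(−5), so we compute σ⁻¹(12): 12 lies in (7, ∞), so solve −2x − 3 = 12: x = (12 + 3)/(−2) = −15/2.

-15/2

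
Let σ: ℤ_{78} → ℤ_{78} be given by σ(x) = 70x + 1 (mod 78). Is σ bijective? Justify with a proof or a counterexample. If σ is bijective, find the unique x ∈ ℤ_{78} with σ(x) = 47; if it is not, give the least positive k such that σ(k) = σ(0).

Recall that σ is injective if σ(s) = σ(t) implies s = t.
We have gcd(70, 78) = 2 > 1. Taking s = 0 and t = 39: σ(0) = 1 and σ(39) = 70·39 + 1 = 2731 ≡ 1 (mod 78).
So σ(0) = σ(39) while 0 ≠ 39, hence σ is not injective, hence not bijective.
Since σ is not bijective, we find the least positive k with σ(k) = σ(0): this means 70k ≡ 0 (mod 78), i.e. 78 ∣ 70k. Since gcd(70, 78) = 2, dividing through by 2 this holds exactly when 39 ∣ 35k, and as gcd(35, 39) = 1, exactly when 39 ∣ k.
The smallest positive such k is 39.

39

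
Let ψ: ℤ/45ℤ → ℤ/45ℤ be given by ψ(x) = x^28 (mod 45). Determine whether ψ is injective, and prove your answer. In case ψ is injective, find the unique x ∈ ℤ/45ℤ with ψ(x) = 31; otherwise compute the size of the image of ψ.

8

ψ(3): Repeated squaring mod 45: 3^1 ≡ 3, 3^2 ≡ 3² = 9, 3^4 ≡ 9² = 81 ≡ 36, 3^8 ≡ 36² = 1296 ≡ 36, 3^16 ≡ 36² = 1296 ≡ 36. Since 28 = 16 + 8 + 4, 3^28 ≡ 36·36·36: 36·36 = 1296 ≡ 36, then 36·36 = 1296 ≡ 36. So 3^28 ≡ 36 (mod 45).
ψ(6): Repeated squaring mod 45: 6^1 ≡ 6, 6^2 ≡ 6² = 36, 6^4 ≡ 36² = 1296 ≡ 36, 6^8 ≡ 36² = 1296 ≡ 36, 6^16 ≡ 36² = 1296 ≡ 36. Since 28 = 16 + 8 + 4, 6^28 ≡ 36·36·36: 36·36 = 1296 ≡ 36, then 36·36 = 1296 ≡ 36. So 6^28 ≡ 36 (mod 45).
So ψ(3) = ψ(6) = 36 while 3 ≠ 6, hence ψ is not injective.
Since ψ is not injective, we determine |image(ψ)|. Computing x^28 mod 45 for each x (by repeated squaring, reducing mod 45 at every step), the values ψ(0), ψ(1), …, ψ(44) are: 0, 1, 16, 36, 31, 40, 36, 16, 1, 36, 10, 16, 36, 31, 31, 0, 16, 1, 36, 1, 25, 36, 31, 31, 36, 25, 1, 36, 1, 16, 0, 31, 31, 36, 16, 10, 36, 1, 16, 36, 40, 31, 36, 16, 1.
The distinct values are {0, 1, 10, 16, 25, 31, 36, 40}; there are 8 of them.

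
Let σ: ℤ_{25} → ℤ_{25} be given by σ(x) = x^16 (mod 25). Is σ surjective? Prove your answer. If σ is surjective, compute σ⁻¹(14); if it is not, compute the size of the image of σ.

6

σ(3): Repeated squaring mod 25: 3^1 ≡ 3, 3^2 ≡ 3² = 9, 3^4 ≡ 9² = 81 ≡ 6, 3^8 ≡ 6² = 36 ≡ 11, 3^16 ≡ 11² = 121 ≡ 21. So 3^16 ≡ 21 (mod 25).
σ(4): Repeated squaring mod 25: 4^1 ≡ 4, 4^2 ≡ 4² = 16, 4^4 ≡ 16² = 256 ≡ 6, 4^8 ≡ 6² = 36 ≡ 11, 4^16 ≡ 11² = 121 ≡ 21. So 4^16 ≡ 21 (mod 25).
So σ(3) = σ(4) = 21 while 3 ≠ 4, so σ is not injective.
A non-injective map from the 25-element set ℤ_{25} to itself takes at most 24 distinct values, so it cannot be surjective. Thus σ is not surjective.
Since σ is not surjective, we determine |image(σ)|. Computing x^16 mod 25 for each x (by repeated squaring, reducing mod 25 at every step), the values σ(0), σ(1), …, σ(24) are: 0, 1, 11, 21, 21, 0, 6, 1, 6, 16, 0, 11, 16, 16, 11, 0, 16, 6, 1, 6, 0, 21, 21, 11, 1.
The distinct values are {0, 1, 6, 11, 16, 21}; there are 6 of them.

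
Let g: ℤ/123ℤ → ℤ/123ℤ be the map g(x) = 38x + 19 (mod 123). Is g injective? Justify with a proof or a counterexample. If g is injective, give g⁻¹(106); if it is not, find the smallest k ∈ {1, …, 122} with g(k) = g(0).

Recall: g is injective when g(x_1) = g(x_2) forces x_1 = x_2.
Suppose g(x_1) = g(x_2) in ℤ/123ℤ. Then 38x_1 + 19 ≡ 38x_2 + 19 (mod 123), so 38(x_1 − x_2) ≡ 0 (mod 123).
Since gcd(38, 123) = 1, 38 is invertible modulo 123, thus x_1 − x_2 ≡ 0 (mod 123), i.e. x_1 = x_2.
Therefore g is injective.
We now compute 38⁻¹ mod 123 explicitly. Euclid's algorithm: 123 = 3·38 + 9, 38 = 4·9 + 2, 9 = 4·2 + 1; back-substituting gives 1 = 68·38 − 21·123, so 38⁻¹ ≡ 68 (mod 123).
Since g is injective, we find g⁻¹(106): we need 38x ≡ 106 − 19 ≡ 87 (mod 123). Using 38⁻¹ = 68: x ≡ 68·87 = 5916 = 48·123 + 12, so x = 12.
Check: g(12) = 38·12 + 19 = 475 = 3·123 + 106 ≡ 106 (mod 123).

12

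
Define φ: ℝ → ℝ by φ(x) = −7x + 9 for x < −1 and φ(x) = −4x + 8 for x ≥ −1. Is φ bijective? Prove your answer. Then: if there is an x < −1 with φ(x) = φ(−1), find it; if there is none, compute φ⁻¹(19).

-10/7

Both pieces are strictly decreasing (slopes −7 and −4), so each is injective on its own interval.
The left piece maps (−∞, −1) onto (16, ∞); the right piece maps [−1, ∞) onto (−∞, 12].
The images leave a gap (16 has no preimage), so φ is not surjective, hence not bijective.
Because the two images are disjoint, no x < −1 has φ(x) = φ(−1), so we compute φ⁻¹(19): 19 lies in (16, ∞), so solve −7x + 9 = 19: x = (19 − 9)/(−7) = −10/7.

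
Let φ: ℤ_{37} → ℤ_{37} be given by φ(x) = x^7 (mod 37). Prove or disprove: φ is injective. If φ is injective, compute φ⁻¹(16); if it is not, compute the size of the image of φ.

9

Since 37 is prime, the nonzero elements of ℤ_{37} form a cyclic group of order 36.
As gcd(7, 36) = 1, raising to the 7th power is a bijection on this group: if x_1^7 ≡ x_2^7 then (x_1x_2^{−1})^7 = 1, and the only element of order dividing gcd(7, 36) = 1 is 1, so x_1 = x_2.
With φ(0) = 0 this makes φ injective on all of ℤ_{37}, hence bijective (finite equal-size domain and codomain). In particular φ is injective.
Since φ is injective, we find the preimage of 16. The inverse of x ↦ x^7 on (ℤ_{37})^× is x ↦ x^31, because 7·31 = 217 = 6·36 + 1 ≡ 1 (mod 36) and x^{36} = 1 for x ≠ 0 (Fermat). So φ⁻¹(16) = 16^31 mod 37.
Repeated squaring mod 37: 16^1 ≡ 16, 16^2 ≡ 16² = 256 ≡ 34, 16^4 ≡ 34² = 1156 ≡ 9, 16^8 ≡ 9² = 81 ≡ 7, 16^16 ≡ 7² = 49 ≡ 12. Since 31 = 16 + 8 + 4 + 2 + 1, 16^31 ≡ 12·7·9·34·16: 12·7 = 84 ≡ 10, then 10·9 = 90 ≡ 16, then 16·34 = 544 ≡ 26, then 26·16 = 416 ≡ 9. So 16^31 ≡ 9 (mod 37).
Hence φ⁻¹(16) = 9.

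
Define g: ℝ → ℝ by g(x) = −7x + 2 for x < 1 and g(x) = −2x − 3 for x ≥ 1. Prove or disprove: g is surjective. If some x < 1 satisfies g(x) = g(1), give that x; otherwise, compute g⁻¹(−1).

3/7

Both pieces are strictly decreasing (slopes −7 and −2), so each is injective on its own interval.
The left piece maps (−∞, 1) onto (−5, ∞); the right piece maps [1, ∞) onto (−∞, −5].
These images together cover ℝ, so g is surjective.
Because the two images are disjoint, no x < 1 has g(x) = g(1), so we compute g⁻¹(−1): −1 lies in (−5, ∞), so solve −7x + 2 = −1: x = (−1 − 2)/(−7) = 3/7.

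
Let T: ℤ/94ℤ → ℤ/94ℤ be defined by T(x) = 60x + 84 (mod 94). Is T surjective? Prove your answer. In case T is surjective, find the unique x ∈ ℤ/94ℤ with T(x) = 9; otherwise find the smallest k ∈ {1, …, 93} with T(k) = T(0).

Recall that surjectivity means every element of the codomain has a preimage under T.
Since gcd(60, 94) = 2, we have 60x ≡ 0 (mod 2) for all x, so T(x) ≡ 0 (mod 2).
But 1 ≢ 0 (mod 2), so 1 ∈ ℤ/94ℤ has no preimage. So T is not surjective.
Since T is not surjective, we find the least positive k with T(k) = T(0): this means 60k ≡ 0 (mod 94), i.e. 94 ∣ 60k. Since gcd(60, 94) = 2, dividing through by 2 this holds exactly when 47 ∣ 30k, and as gcd(30, 47) = 1, exactly when 47 ∣ k.
The smallest positive such k is 47.

47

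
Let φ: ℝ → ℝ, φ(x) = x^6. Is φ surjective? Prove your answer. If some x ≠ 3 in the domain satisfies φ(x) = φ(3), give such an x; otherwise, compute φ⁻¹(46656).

Since 6 is even, x^6 ≥ 0 for all x ∈ ℝ, so −1 ∈ ℝ has no preimage. Therefore φ is not surjective.
For the follow-up, such an x exists: taking x = −3 ∈ ℝ gives φ(−3) = 729 = φ(3) with −3 ≠ 3.

-3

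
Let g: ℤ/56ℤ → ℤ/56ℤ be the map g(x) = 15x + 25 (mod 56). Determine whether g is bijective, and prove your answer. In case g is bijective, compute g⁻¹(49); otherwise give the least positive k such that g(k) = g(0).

24

Suppose g(s) = g(t) in ℤ/56ℤ. Then 15s + 25 ≡ 15t + 25 (mod 56), therefore 15(s − t) ≡ 0 (mod 56).
Since gcd(15, 56) = 1, 15 is invertible modulo 56, therefore s − t ≡ 0 (mod 56), i.e. s = t.
We now compute 15⁻¹ mod 56 explicitly. Euclid's algorithm: 56 = 3·15 + 11, 15 = 1·11 + 4, 11 = 2·4 + 3, 4 = 1·3 + 1; back-substituting gives 1 = 15·15 − 4·56, so 15⁻¹ ≡ 15 (mod 56).
Then y ↦ 15(y − 25) is a two-sided inverse to g, so every y ∈ ℤ/56ℤ has a preimage.
Therefore g is bijective.
Since g is bijective, we find g⁻¹(49): we need 15x ≡ 49 − 25 ≡ 24 (mod 56). Using 15⁻¹ = 15: x ≡ 15·24 = 360 = 6·56 + 24, so x = 24.
Check: g(24) = 15·24 + 25 = 385 = 6·56 + 49 ≡ 49 (mod 56).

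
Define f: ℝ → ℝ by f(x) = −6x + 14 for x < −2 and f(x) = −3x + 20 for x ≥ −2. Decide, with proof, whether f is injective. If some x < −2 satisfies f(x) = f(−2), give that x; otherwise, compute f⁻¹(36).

Both pieces are strictly decreasing (slopes −6 and −3), so each is injective on its own interval.
The left piece maps (−∞, −2) onto (26, ∞); the right piece maps [−2, ∞) onto (−∞, 26].
These images are disjoint, so no value is attained by both pieces. Thus f is injective.
Because the two images are disjoint, no x < −2 has f(x) = f(−2), so we compute f⁻¹(36): 36 lies in (26, ∞), so solve −6x + 14 = 36: x = (36 − 14)/(−6) = −11/3.

-11/3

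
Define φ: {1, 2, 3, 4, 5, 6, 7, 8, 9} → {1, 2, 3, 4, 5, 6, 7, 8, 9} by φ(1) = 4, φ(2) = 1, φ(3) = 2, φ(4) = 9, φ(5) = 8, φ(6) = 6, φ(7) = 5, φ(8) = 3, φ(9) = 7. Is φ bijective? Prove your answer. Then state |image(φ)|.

9

The values 4, 1, 2, 9, 8, 6, 5, 3, 7 are a permutation of {1, 2, 3, 4, 5, 6, 7, 8, 9}: each element appears exactly once.
So φ is injective and surjective, hence bijective.
The image of φ is {1, 2, 3, 4, 5, 6, 7, 8, 9}, which has 9 elements.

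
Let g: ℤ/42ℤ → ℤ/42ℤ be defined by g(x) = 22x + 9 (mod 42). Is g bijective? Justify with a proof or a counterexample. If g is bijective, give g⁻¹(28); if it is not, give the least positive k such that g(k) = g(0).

21

We have gcd(22, 42) = 2 > 1. Taking u = 0 and v = 21: g(0) = 9 and g(21) = 22·21 + 9 = 471 ≡ 9 (mod 42).
So g(0) = g(21) while 0 ≠ 21, thus g is not injective, hence not bijective.
Since g is not bijective, we find the least positive k with g(k) = g(0): this means 22k ≡ 0 (mod 42), i.e. 42 ∣ 22k. Since gcd(22, 42) = 2, dividing through by 2 this holds exactly when 21 ∣ 11k, and as gcd(11, 21) = 1, exactly when 21 ∣ k.
The smallest positive such k is 21.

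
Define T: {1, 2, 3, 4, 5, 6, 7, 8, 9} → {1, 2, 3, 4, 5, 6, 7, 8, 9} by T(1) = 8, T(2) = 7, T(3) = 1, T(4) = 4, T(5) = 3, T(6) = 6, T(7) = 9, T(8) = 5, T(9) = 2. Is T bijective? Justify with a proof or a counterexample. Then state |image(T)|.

The values 8, 7, 1, 4, 3, 6, 9, 5, 2 are a permutation of {1, 2, 3, 4, 5, 6, 7, 8, 9}: each element appears exactly once.
So T is injective and surjective, hence bijective.
The image of T is {1, 2, 3, 4, 5, 6, 7, 8, 9}, which has 9 elements.

9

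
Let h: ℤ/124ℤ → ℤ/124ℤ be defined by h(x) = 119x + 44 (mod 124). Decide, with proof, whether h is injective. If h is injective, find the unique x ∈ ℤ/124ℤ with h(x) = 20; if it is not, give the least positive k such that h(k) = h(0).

104

Recall: h is injective when h(u) = h(v) forces u = v.
Suppose h(u) = h(v) in ℤ/124ℤ. Then 119u + 44 ≡ 119v + 44 (mod 124), hence 119(u − v) ≡ 0 (mod 124).
Since gcd(119, 124) = 1, 119 is invertible modulo 124, hence u − v ≡ 0 (mod 124), i.e. u = v.
Hence h is injective.
We now compute 119⁻¹ mod 124 explicitly. Euclid's algorithm: 124 = 1·119 + 5, 119 = 23·5 + 4, 5 = 1·4 + 1; back-substituting gives 1 = 99·119 − 95·124, so 119⁻¹ ≡ 99 (mod 124).
Since h is injective, we find h⁻¹(20): we need 119x ≡ 20 − 44 ≡ 100 (mod 124). Using 119⁻¹ = 99: x ≡ 99·100 = 9900 = 79·124 + 104, so x = 104.
Check: h(104) = 119·104 + 44 = 12420 = 100·124 + 20 ≡ 20 (mod 124).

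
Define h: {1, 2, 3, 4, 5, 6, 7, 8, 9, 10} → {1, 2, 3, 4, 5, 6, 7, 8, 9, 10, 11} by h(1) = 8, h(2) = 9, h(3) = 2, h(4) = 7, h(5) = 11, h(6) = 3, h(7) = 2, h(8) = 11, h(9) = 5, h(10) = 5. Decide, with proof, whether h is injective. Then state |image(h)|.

h(3) = 2 = h(7) with 3 ≠ 7, so h is not injective.
The image of h is {2, 3, 5, 7, 8, 9, 11}, which has 7 elements.

7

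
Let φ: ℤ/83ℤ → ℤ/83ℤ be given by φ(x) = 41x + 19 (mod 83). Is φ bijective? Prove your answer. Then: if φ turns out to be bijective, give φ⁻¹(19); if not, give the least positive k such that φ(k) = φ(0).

0

Recall: φ is injective if φ(u) = φ(v) implies u = v.
If φ(u) = φ(v), then 41u ≡ 41v (mod 83). Because gcd(41, 83) = 1, we may cancel 41 to get u ≡ v (mod 83).
We now compute 41⁻¹ mod 83 explicitly. Euclid's algorithm: 83 = 2·41 + 1; back-substituting gives 1 = 81·41 − 40·83, so 41⁻¹ ≡ 81 (mod 83).
Then y ↦ 81(y − 19) is a two-sided inverse to φ, so every y ∈ ℤ/83ℤ has a preimage.
Thus φ is bijective.
Since φ is bijective, we compute φ⁻¹(19): solve 41x + 19 ≡ 19 (mod 83), i.e. 41x ≡ 0 (mod 83).
Multiplying by 41⁻¹ = 81 gives x ≡ 81·0 = 0 ≡ 0 (mod 83).
Check: φ(0) = 41·0 + 19 = 19 ≡ 19 (mod 83).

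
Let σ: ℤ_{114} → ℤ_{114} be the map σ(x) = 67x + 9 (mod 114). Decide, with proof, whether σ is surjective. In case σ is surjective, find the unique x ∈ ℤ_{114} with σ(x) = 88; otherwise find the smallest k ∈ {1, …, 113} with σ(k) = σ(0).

25

Since gcd(67, 114) = 1, 67 is invertible modulo 114. Euclid's algorithm: 114 = 1·67 + 47, 67 = 1·47 + 20, 47 = 2·20 + 7, 20 = 2·7 + 6, 7 = 1·6 + 1; back-substituting gives 1 = 97·67 − 57·114, so 67⁻¹ ≡ 97 (mod 114).
Then y ↦ 97(y − 9) is a two-sided inverse to σ, so every y ∈ ℤ_{114} has a preimage.
Therefore σ is surjective.
Since σ is surjective, we compute σ⁻¹(88): solve 67x + 9 ≡ 88 (mod 114), i.e. 67x ≡ 79 (mod 114).
Multiplying by 67⁻¹ = 97 gives x ≡ 97·79 = 7663 = 67·114 + 25 ≡ 25 (mod 114).
Check: σ(25) = 67·25 + 9 = 1684 = 14·114 + 88 ≡ 88 (mod 114).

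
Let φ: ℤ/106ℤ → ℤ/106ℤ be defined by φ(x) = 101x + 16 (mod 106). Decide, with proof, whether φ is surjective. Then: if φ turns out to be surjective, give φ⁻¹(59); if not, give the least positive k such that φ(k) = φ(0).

55

Since gcd(101, 106) = 1, 101 is invertible modulo 106. Euclid's algorithm: 106 = 1·101 + 5, 101 = 20·5 + 1; back-substituting gives 1 = 21·101 − 20·106, so 101⁻¹ ≡ 21 (mod 106).
Then y ↦ 21(y − 16) is a two-sided inverse to φ, so every y ∈ ℤ/106ℤ has a preimage.
Therefore φ is surjective.
Since φ is surjective, we find φ⁻¹(59): we need 101x ≡ 59 − 16 ≡ 43 (mod 106). Using 101⁻¹ = 21: x ≡ 21·43 = 903 = 8·106 + 55, so x = 55.
Check: φ(55) = 101·55 + 16 = 5571 = 52·106 + 59 ≡ 59 (mod 106).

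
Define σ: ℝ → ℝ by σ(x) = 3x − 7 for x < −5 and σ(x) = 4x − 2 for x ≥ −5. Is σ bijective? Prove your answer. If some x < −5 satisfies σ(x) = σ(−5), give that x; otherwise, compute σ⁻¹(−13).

-11/4

Both pieces are strictly increasing (slopes 3 and 4), so each is injective on its own interval.
The left piece maps (−∞, −5) onto (−∞, −22); the right piece maps [−5, ∞) onto [−22, ∞).
Since −22 = −22, the images partition ℝ: σ is injective and surjective, hence bijective.
Because the two images are disjoint, no x < −5 has σ(x) = σ(−5), so we compute σ⁻¹(−13): −13 lies in [−22, ∞), so solve 4x − 2 = −13: x = (−13 + 2)/4 = −11/4.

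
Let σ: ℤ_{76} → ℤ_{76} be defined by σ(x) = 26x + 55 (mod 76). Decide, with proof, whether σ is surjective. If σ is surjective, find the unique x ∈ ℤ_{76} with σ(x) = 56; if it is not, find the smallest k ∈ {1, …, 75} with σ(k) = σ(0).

Since gcd(26, 76) = 2, we have 26x ≡ 0 (mod 2) for all x, so σ(x) ≡ 1 (mod 2).
But 0 ≢ 1 (mod 2), so 0 ∈ ℤ_{76} has no preimage. Therefore σ is not surjective.
Since σ is not surjective, we find the least positive k with σ(k) = σ(0): this means 26k ≡ 0 (mod 76), i.e. 76 ∣ 26k. Since gcd(26, 76) = 2, dividing through by 2 this holds exactly when 38 ∣ 13k, and as gcd(13, 38) = 1, exactly when 38 ∣ k.
The smallest positive such k is 38.

38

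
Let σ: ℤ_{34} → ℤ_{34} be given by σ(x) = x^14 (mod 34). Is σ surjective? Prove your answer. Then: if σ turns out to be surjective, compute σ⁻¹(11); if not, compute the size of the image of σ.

18

σ(16): Repeated squaring mod 34: 16^1 ≡ 16, 16^2 ≡ 16² = 256 ≡ 18, 16^4 ≡ 18² = 324 ≡ 18, 16^8 ≡ 18² = 324 ≡ 18. Since 14 = 8 + 4 + 2, 16^14 ≡ 18·18·18: 18·18 = 324 ≡ 18, then 18·18 = 324 ≡ 18. So 16^14 ≡ 18 (mod 34).
σ(18): Repeated squaring mod 34: 18^1 ≡ 18, 18^2 ≡ 18² = 324 ≡ 18, 18^4 ≡ 18² = 324 ≡ 18, 18^8 ≡ 18² = 324 ≡ 18. Since 14 = 8 + 4 + 2, 18^14 ≡ 18·18·18: 18·18 = 324 ≡ 18, then 18·18 = 324 ≡ 18. So 18^14 ≡ 18 (mod 34).
So σ(16) = σ(18) = 18 while 16 ≠ 18, hence σ is not injective.
A non-injective map from the 34-element set ℤ_{34} to itself takes at most 33 distinct values, so it cannot be surjective. So σ is not surjective.
Since σ is not surjective, we determine |image(σ)|. Computing x^14 mod 34 for each x (by repeated squaring, reducing mod 34 at every step), the values σ(0), σ(1), …, σ(33) are: 0, 1, 30, 19, 16, 15, 26, 25, 4, 21, 8, 9, 32, 33, 2, 13, 18, 17, 18, 13, 2, 33, 32, 9, 8, 21, 4, 25, 26, 15, 16, 19, 30, 1.
The distinct values are {0, 1, 2, 4, 8, 9, 13, 15, 16, 17, 18, 19, 21, 25, 26, 30, 32, 33}; there are 18 of them.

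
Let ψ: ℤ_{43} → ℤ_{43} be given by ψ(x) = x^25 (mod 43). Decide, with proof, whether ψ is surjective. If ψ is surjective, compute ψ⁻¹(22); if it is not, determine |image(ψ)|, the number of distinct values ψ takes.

32

Since 43 is prime, the nonzero elements of ℤ_{43} form a cyclic group of order 42.
As gcd(25, 42) = 1, raising to the 25th power is a bijection on this group: if a^25 ≡ b^25 then (ab^{−1})^25 = 1, and the only element of order dividing gcd(25, 42) = 1 is 1, so a = b.
With ψ(0) = 0 this makes ψ injective on all of ℤ_{43}, hence bijective (finite equal-size domain and codomain). In particular ψ is surjective.
Since ψ is surjective, we find the preimage of 22. The inverse of x ↦ x^25 on (ℤ_{43})^× is x ↦ x^37, because 25·37 = 925 = 22·42 + 1 ≡ 1 (mod 42) and x^{42} = 1 for x ≠ 0 (Fermat). So ψ⁻¹(22) = 22^37 mod 43.
Repeated squaring mod 43: 22^1 ≡ 22, 22^2 ≡ 22² = 484 ≡ 11, 22^4 ≡ 11² = 121 ≡ 35, 22^8 ≡ 35² = 1225 ≡ 21, 22^16 ≡ 21² = 441 ≡ 11, 22^32 ≡ 11² = 121 ≡ 35. Since 37 = 32 + 4 + 1, 22^37 ≡ 35·35·22: 35·35 = 1225 ≡ 21, then 21·22 = 462 ≡ 32. So 22^37 ≡ 32 (mod 43).
Hence ψ⁻¹(22) = 32.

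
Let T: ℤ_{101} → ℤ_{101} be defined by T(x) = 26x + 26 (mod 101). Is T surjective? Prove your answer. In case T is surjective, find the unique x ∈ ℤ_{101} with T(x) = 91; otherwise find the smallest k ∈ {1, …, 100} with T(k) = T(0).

By definition, surjectivity means every element of the codomain has a preimage under T.
Since gcd(26, 101) = 1, 26 is invertible modulo 101. Euclid's algorithm: 101 = 3·26 + 23, 26 = 1·23 + 3, 23 = 7·3 + 2, 3 = 1·2 + 1; back-substituting gives 1 = 35·26 − 9·101, so 26⁻¹ ≡ 35 (mod 101).
Then y ↦ 35(y − 26) is a two-sided inverse to T, so every y ∈ ℤ_{101} has a preimage.
Therefore T is surjective.
Since T is surjective, we find T⁻¹(91): we need 26x ≡ 91 − 26 ≡ 65 (mod 101). Using 26⁻¹ = 35: x ≡ 35·65 = 2275 = 22·101 + 53, so x = 53.
Check: T(53) = 26·53 + 26 = 1404 = 13·101 + 91 ≡ 91 (mod 101).

53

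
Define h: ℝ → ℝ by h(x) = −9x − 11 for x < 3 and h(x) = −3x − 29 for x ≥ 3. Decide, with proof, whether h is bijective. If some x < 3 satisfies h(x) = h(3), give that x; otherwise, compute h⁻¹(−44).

5

Both pieces are strictly decreasing (slopes −9 and −3), so each is injective on its own interval.
The left piece maps (−∞, 3) onto (−38, ∞); the right piece maps [3, ∞) onto (−∞, −38].
Since −38 = −38, the images partition ℝ: h is injective and surjective, hence bijective.
Because the two images are disjoint, no x < 3 has h(x) = h(3), so we compute h⁻¹(−44): −44 lies in (−∞, −38], so solve −3x − 29 = −44: x = (−44 + 29)/(−3) = 5.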